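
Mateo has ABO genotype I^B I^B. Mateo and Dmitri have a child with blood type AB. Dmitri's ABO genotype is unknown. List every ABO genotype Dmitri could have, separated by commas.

I^A I^A, I^A I^B, I^A i

For each candidate genotype of Dmitri, check whether crossing it with I^B I^B can produce every observed child phenotype.
  I^A I^A → possible child types {AB} ✓
  I^A I^B → possible child types {B, AB} ✓
  I^A i → possible child types {B, AB} ✓
  I^B I^B → possible child types {B} ✗
  I^B i → possible child types {B} ✗
  i i → possible child types {B} ✗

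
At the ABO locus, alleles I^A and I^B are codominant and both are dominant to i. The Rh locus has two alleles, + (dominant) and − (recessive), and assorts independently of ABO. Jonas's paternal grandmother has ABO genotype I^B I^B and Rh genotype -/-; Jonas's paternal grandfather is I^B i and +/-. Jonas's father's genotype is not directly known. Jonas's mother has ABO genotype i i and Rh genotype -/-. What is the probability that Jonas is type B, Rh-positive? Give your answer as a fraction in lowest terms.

Jonas's father's ABO genotype from I^B I^B × I^B i: 1/2 I^B I^B, 1/2 I^B i.
Crossing each possibility with the mother i i and summing P(type B): 1/2·1 + 1/2·1/2 = 3/4.
Similarly for Rh via the father's Rh distribution: P(Rh+) = 1/4.
Independent loci: 3/4 × 1/4 = 3/16.

3/16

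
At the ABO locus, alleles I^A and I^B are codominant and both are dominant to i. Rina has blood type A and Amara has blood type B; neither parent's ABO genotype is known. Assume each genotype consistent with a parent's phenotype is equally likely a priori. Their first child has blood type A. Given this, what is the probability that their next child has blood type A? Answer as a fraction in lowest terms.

Possible genotypes: Rina ∈ {I^A I^A, I^A i}; Amara ∈ {I^B I^B, I^B i}.
Weight each parental genotype pair by prior × P(type-A child):
  I^A I^A × I^B i: posterior weight 2/3; P(next child type A) = 1/2.
  I^A i × I^B i: posterior weight 1/3; P(next child type A) = 1/4.
Weighted sum = 5/12.

5/12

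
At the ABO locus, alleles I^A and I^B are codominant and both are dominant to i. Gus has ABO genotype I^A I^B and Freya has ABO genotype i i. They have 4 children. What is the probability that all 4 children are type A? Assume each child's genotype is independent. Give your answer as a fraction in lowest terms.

ABO cross I^A I^B × i i → 1/2 A, 1/2 B.
So P(type A) = 1/2 per child.
All 4 independent: (1/2)^4 = 1/16.

1/16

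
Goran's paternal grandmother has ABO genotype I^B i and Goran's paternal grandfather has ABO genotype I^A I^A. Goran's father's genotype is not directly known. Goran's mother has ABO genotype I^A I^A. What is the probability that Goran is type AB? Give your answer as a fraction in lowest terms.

1/4

Goran's father's ABO genotype from I^B i × I^A I^A: 1/2 I^A I^B, 1/2 I^A i.
Crossing each possibility with the mother I^A I^A and summing P(type AB): 1/2·1/2 + 1/2·0 = 1/4.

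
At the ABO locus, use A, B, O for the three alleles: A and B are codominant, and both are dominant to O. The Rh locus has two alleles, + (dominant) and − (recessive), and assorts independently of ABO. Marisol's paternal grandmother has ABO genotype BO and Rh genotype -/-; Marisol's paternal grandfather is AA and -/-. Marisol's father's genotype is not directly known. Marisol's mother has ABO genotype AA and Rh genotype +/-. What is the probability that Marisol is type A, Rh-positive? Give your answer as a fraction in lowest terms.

Marisol's father's ABO genotype from BO × AA: 1/2 AB, 1/2 AO.
Crossing each possibility with the mother AA and summing P(type A): 1/2·1/2 + 1/2·1 = 3/4.
Similarly for Rh via the father's Rh distribution: P(Rh+) = 1/2.
Independent loci: 3/4 × 1/2 = 3/8.

3/8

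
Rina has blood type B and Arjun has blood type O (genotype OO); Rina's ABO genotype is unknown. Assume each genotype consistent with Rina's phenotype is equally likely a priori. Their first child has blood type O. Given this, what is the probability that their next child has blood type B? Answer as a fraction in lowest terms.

1/2

Possible genotypes: Rina ∈ {BB, BO}; Arjun ∈ {OO}.
Weight each parental genotype pair by prior × P(type-O child):
  BO × OO: posterior weight 1; P(next child type B) = 1/2.
Weighted sum = 1/2.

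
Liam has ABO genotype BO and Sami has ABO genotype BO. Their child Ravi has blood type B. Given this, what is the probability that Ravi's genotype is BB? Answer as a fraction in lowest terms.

1/3

Cross BO × BO → 1/4 BB, 1/2 BO, 1/4 OO.
Type-B genotypes among offspring: BB (1/4), BO (1/2); total 3/4.
P(BB | type B) = (1/4) / (3/4) = 1/3.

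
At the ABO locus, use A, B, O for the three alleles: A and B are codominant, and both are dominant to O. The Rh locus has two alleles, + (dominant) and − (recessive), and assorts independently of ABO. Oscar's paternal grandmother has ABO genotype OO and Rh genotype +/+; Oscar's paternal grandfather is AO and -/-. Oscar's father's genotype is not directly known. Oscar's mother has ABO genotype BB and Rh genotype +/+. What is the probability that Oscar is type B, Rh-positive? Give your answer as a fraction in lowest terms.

3/4

Oscar's father's ABO genotype from OO × AO: 1/2 AO, 1/2 OO.
Crossing each possibility with the mother BB and summing P(type B): 1/2·1/2 + 1/2·1 = 3/4.
Similarly for Rh via the father's Rh distribution: P(Rh+) = 1.
Independent loci: 3/4 × 1 = 3/4.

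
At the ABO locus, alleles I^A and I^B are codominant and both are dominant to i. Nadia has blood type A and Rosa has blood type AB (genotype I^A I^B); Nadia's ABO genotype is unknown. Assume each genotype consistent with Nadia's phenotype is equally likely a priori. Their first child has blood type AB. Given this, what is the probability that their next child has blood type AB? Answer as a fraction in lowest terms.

5/12

Possible genotypes: Nadia ∈ {I^A I^A, I^A i}; Rosa ∈ {I^A I^B}.
Weight each parental genotype pair by prior × P(type-AB child):
  I^A I^A × I^A I^B: posterior weight 2/3; P(next child type AB) = 1/2.
  I^A i × I^A I^B: posterior weight 1/3; P(next child type AB) = 1/4.
Weighted sum = 5/12.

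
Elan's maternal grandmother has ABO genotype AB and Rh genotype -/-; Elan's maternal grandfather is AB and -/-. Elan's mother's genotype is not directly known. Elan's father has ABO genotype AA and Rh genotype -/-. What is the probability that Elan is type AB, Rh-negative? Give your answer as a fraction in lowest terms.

1/2

Elan's mother's ABO genotype from AB × AB: 1/4 AA, 1/2 AB, 1/4 BB.
Crossing each possibility with the father AA and summing P(type AB): 1/4·0 + 1/2·1/2 + 1/4·1 = 1/2.
Similarly for Rh via the mother's Rh distribution: P(Rh-) = 1.
Independent loci: 1/2 × 1 = 1/2.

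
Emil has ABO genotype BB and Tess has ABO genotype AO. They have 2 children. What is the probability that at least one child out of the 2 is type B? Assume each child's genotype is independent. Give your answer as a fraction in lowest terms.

ABO cross BB × AO → 1/2 B, 1/2 AB.
So P(type B) = 1/2 per child.
P(none) = (1/2)^2 = 1/4; P(at least one) = 1 − 1/4 = 3/4.

3/4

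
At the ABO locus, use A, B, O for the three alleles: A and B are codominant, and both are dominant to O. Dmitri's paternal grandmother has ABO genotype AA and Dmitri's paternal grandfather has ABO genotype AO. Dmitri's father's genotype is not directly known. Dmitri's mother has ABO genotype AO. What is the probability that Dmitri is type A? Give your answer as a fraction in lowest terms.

Dmitri's father's ABO genotype from AA × AO: 1/2 AA, 1/2 AO.
Crossing each possibility with the mother AO and summing P(type A): 1/2·1 + 1/2·3/4 = 7/8.

7/8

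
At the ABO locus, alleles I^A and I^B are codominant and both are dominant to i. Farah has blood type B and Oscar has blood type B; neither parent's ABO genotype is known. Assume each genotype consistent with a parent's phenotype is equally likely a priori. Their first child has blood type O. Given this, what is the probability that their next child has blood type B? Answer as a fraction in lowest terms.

3/4

Possible genotypes: Farah ∈ {I^B I^B, I^B i}; Oscar ∈ {I^B I^B, I^B i}.
Weight each parental genotype pair by prior × P(type-O child):
  I^B i × I^B i: posterior weight 1; P(next child type B) = 3/4.
Weighted sum = 3/4.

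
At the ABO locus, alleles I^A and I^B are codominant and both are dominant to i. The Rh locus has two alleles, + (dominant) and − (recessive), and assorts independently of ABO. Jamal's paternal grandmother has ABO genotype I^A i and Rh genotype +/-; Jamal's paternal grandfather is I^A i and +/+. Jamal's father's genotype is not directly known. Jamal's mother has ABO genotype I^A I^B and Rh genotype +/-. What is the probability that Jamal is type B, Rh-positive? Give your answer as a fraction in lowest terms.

7/32

Jamal's father's ABO genotype from I^A i × I^A i: 1/4 I^A I^A, 1/2 I^A i, 1/4 i i.
Crossing each possibility with the mother I^A I^B and summing P(type B): 1/4·0 + 1/2·1/4 + 1/4·1/2 = 1/4.
Similarly for Rh via the father's Rh distribution: P(Rh+) = 7/8.
Independent loci: 1/4 × 7/8 = 7/32.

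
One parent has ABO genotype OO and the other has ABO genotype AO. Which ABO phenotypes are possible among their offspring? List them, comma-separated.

Gametes from OO × AO give offspring ABO genotypes AO, OO, i.e. phenotypes O, A.

O, A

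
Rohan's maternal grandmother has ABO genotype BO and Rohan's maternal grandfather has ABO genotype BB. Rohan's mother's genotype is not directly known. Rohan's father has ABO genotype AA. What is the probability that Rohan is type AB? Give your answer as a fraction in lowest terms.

3/4

Rohan's mother's ABO genotype from BO × BB: 1/2 BB, 1/2 BO.
Crossing each possibility with the father AA and summing P(type AB): 1/2·1 + 1/2·1/2 = 3/4.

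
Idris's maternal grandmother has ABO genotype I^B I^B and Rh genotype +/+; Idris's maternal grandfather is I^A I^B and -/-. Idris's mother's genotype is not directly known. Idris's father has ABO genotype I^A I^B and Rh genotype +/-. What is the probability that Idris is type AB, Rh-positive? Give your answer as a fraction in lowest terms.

3/8

Idris's mother's ABO genotype from I^B I^B × I^A I^B: 1/2 I^A I^B, 1/2 I^B I^B.
Crossing each possibility with the father I^A I^B and summing P(type AB): 1/2·1/2 + 1/2·1/2 = 1/2.
Similarly for Rh via the mother's Rh distribution: P(Rh+) = 3/4.
Independent loci: 1/2 × 3/4 = 3/8.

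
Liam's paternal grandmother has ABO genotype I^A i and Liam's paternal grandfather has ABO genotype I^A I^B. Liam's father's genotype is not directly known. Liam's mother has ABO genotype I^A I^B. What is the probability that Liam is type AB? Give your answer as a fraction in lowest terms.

3/8

Liam's father's ABO genotype from I^A i × I^A I^B: 1/4 I^A I^A, 1/4 I^A I^B, 1/4 I^A i, 1/4 I^B i.
Crossing each possibility with the mother I^A I^B and summing P(type AB): 1/4·1/2 + 1/4·1/2 + 1/4·1/4 + 1/4·1/4 = 3/8.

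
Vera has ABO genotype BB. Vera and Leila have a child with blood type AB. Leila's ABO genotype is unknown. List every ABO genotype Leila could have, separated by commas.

For each candidate genotype of Leila, check whether crossing it with BB can produce every observed child phenotype.
  AA → possible child types {AB} ✓
  AB → possible child types {B, AB} ✓
  AO → possible child types {B, AB} ✓
  BB → possible child types {B} ✗
  BO → possible child types {B} ✗
  OO → possible child types {B} ✗

AA, AB, AO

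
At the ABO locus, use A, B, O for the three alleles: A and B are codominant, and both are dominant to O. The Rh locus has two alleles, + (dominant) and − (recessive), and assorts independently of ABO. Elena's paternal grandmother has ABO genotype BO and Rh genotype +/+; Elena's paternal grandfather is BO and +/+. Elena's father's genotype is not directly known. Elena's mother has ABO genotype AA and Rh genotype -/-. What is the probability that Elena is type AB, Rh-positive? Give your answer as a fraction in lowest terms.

1/2

Elena's father's ABO genotype from BO × BO: 1/4 BB, 1/2 BO, 1/4 OO.
Crossing each possibility with the mother AA and summing P(type AB): 1/4·1 + 1/2·1/2 + 1/4·0 = 1/2.
Similarly for Rh via the father's Rh distribution: P(Rh+) = 1.
Independent loci: 1/2 × 1 = 1/2.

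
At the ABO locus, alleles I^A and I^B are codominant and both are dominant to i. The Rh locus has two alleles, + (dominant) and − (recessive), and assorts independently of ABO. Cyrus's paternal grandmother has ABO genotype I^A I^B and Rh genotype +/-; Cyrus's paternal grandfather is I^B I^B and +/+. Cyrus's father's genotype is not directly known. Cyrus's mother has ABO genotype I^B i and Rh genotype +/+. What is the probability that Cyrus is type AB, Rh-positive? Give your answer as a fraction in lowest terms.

Cyrus's father's ABO genotype from I^A I^B × I^B I^B: 1/2 I^A I^B, 1/2 I^B I^B.
Crossing each possibility with the mother I^B i and summing P(type AB): 1/2·1/4 + 1/2·0 = 1/8.
Similarly for Rh via the father's Rh distribution: P(Rh+) = 1.
Independent loci: 1/8 × 1 = 1/8.

1/8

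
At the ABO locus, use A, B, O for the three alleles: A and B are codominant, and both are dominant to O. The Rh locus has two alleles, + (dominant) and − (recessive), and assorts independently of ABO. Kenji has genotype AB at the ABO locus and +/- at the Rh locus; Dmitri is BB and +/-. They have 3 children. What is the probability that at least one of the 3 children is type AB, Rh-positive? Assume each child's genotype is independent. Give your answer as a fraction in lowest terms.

ABO cross AB × BB → 1/2 B, 1/2 AB.
Rh cross +/- × +/- → 3/4 Rh+, 1/4 Rh-; so P(type AB, Rh-positive) = 1/2 × 3/4 = 3/8 per child.
P(none) = (5/8)^3 = 125/512; P(at least one) = 1 − 125/512 = 387/512.

387/512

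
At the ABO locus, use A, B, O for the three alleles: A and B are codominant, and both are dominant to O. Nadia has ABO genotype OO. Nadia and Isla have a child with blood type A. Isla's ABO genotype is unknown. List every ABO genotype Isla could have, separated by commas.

AA, AB, AO

For each candidate genotype of Isla, check whether crossing it with OO can produce every observed child phenotype.
  AA → possible child types {A} ✓
  AB → possible child types {A, B} ✓
  AO → possible child types {O, A} ✓
  BB → possible child types {B} ✗
  BO → possible child types {O, B} ✗
  OO → possible child types {O} ✗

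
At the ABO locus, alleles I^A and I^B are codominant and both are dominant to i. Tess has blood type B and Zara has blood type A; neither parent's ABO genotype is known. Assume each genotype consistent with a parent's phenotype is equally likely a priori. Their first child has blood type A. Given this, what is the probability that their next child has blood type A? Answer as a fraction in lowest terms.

Possible genotypes: Tess ∈ {I^B I^B, I^B i}; Zara ∈ {I^A I^A, I^A i}.
Weight each parental genotype pair by prior × P(type-A child):
  I^B i × I^A I^A: posterior weight 2/3; P(next child type A) = 1/2.
  I^B i × I^A i: posterior weight 1/3; P(next child type A) = 1/4.
Weighted sum = 5/12.

5/12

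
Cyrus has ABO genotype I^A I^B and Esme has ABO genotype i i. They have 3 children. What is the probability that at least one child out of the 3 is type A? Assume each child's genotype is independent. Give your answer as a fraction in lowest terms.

ABO cross I^A I^B × i i → 1/2 A, 1/2 B.
So P(type A) = 1/2 per child.
P(none) = (1/2)^3 = 1/8; P(at least one) = 1 − 1/8 = 7/8.

7/8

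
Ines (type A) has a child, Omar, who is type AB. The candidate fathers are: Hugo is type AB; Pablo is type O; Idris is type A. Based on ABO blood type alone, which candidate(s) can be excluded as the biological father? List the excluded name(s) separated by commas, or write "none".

A candidate is excluded only if no genotype consistent with his phenotype could produce a type AB child with a type A mother.
Pablo (type O): no genotype consistent with that phenotype can produce a type-AB child with a type-A mother.
Idris (type A): no genotype consistent with that phenotype can produce a type-AB child with a type-A mother.

Pablo, Idris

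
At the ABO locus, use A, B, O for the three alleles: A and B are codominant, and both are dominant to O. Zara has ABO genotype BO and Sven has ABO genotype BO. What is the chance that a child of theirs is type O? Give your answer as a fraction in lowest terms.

ABO cross BO × BO → offspring phenotypes: 1/4 O, 3/4 B.
So P(type O) = 1/4.

1/4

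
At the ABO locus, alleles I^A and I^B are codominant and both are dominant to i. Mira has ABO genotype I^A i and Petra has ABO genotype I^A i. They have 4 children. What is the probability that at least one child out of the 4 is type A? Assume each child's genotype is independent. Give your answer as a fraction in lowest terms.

255/256

ABO cross I^A i × I^A i → 1/4 O, 3/4 A.
So P(type A) = 3/4 per child.
P(none) = (1/4)^4 = 1/256; P(at least one) = 1 − 1/256 = 255/256.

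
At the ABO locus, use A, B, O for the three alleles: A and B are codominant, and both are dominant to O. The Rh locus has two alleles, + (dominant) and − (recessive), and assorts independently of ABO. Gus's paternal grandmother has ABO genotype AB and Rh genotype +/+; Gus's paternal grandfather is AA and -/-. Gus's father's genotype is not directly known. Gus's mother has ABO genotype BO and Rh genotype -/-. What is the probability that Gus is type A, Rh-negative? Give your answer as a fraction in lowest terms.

3/16

Gus's father's ABO genotype from AB × AA: 1/2 AA, 1/2 AB.
Crossing each possibility with the mother BO and summing P(type A): 1/2·1/2 + 1/2·1/4 = 3/8.
Similarly for Rh via the father's Rh distribution: P(Rh-) = 1/2.
Independent loci: 3/8 × 1/2 = 3/16.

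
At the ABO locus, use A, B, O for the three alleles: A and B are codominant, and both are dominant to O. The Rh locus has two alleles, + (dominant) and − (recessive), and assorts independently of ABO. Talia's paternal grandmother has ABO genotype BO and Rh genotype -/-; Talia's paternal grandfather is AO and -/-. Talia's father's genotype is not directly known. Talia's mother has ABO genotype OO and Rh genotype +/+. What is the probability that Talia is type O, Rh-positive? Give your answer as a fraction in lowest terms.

Talia's father's ABO genotype from BO × AO: 1/4 AB, 1/4 AO, 1/4 BO, 1/4 OO.
Crossing each possibility with the mother OO and summing P(type O): 1/4·0 + 1/4·1/2 + 1/4·1/2 + 1/4·1 = 1/2.
Similarly for Rh via the father's Rh distribution: P(Rh+) = 1.
Independent loci: 1/2 × 1 = 1/2.

1/2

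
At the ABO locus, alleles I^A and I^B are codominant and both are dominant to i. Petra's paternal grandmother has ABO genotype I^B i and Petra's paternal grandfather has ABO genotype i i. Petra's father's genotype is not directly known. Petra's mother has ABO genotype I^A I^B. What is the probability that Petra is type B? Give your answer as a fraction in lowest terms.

Petra's father's ABO genotype from I^B i × i i: 1/2 I^B i, 1/2 i i.
Crossing each possibility with the mother I^A I^B and summing P(type B): 1/2·1/2 + 1/2·1/2 = 1/2.

1/2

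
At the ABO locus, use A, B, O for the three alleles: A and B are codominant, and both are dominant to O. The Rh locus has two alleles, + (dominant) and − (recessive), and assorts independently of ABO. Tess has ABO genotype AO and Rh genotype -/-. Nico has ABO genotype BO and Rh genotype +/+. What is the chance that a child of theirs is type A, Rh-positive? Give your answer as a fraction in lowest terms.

ABO cross AO × BO → offspring phenotypes: 1/4 O, 1/4 A, 1/4 B, 1/4 AB.
Rh cross -/- × +/+ → 1 Rh+.
Independent loci: P(type A, Rh-positive) = 1/4 × 1 = 1/4.

1/4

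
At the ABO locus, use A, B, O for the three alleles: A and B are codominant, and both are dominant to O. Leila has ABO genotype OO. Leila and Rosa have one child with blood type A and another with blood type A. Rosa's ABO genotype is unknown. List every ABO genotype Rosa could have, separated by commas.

For each candidate genotype of Rosa, check whether crossing it with OO can produce every observed child phenotype.
  AA → possible child types {A} ✓
  AB → possible child types {A, B} ✓
  AO → possible child types {O, A} ✓
  BB → possible child types {B} ✗
  BO → possible child types {O, B} ✗
  OO → possible child types {O} ✗

AA, AB, AO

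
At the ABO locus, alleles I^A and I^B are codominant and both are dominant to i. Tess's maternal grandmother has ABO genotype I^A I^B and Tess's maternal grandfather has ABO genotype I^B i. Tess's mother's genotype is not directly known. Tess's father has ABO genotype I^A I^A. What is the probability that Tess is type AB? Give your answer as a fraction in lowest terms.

1/2

Tess's mother's ABO genotype from I^A I^B × I^B i: 1/4 I^A I^B, 1/4 I^A i, 1/4 I^B I^B, 1/4 I^B i.
Crossing each possibility with the father I^A I^A and summing P(type AB): 1/4·1/2 + 1/4·0 + 1/4·1 + 1/4·1/2 = 1/2.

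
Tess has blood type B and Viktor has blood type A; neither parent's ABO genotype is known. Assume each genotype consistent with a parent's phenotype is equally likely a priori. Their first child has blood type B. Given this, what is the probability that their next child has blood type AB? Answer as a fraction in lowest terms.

5/12

Possible genotypes: Tess ∈ {BB, BO}; Viktor ∈ {AA, AO}.
Weight each parental genotype pair by prior × P(type-B child):
  BB × AO: posterior weight 2/3; P(next child type AB) = 1/2.
  BO × AO: posterior weight 1/3; P(next child type AB) = 1/4.
Weighted sum = 5/12.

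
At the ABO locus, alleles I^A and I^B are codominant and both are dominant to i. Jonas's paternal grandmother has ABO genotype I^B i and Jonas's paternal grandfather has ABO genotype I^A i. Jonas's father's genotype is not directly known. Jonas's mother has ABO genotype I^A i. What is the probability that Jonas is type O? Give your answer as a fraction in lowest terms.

Jonas's father's ABO genotype from I^B i × I^A i: 1/4 I^A I^B, 1/4 I^A i, 1/4 I^B i, 1/4 i i.
Crossing each possibility with the mother I^A i and summing P(type O): 1/4·0 + 1/4·1/4 + 1/4·1/4 + 1/4·1/2 = 1/4.

1/4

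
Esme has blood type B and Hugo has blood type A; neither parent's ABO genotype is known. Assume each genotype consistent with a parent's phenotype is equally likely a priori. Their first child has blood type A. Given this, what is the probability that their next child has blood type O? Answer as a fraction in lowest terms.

1/12

Possible genotypes: Esme ∈ {I^B I^B, I^B i}; Hugo ∈ {I^A I^A, I^A i}.
Weight each parental genotype pair by prior × P(type-A child):
  I^B i × I^A I^A: posterior weight 2/3; P(next child type O) = 0.
  I^B i × I^A i: posterior weight 1/3; P(next child type O) = 1/4.
Weighted sum = 1/12.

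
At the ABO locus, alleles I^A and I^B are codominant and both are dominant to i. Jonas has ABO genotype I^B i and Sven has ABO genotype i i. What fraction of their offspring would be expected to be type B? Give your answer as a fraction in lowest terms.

ABO cross I^B i × i i → offspring phenotypes: 1/2 O, 1/2 B.
So P(type B) = 1/2.

1/2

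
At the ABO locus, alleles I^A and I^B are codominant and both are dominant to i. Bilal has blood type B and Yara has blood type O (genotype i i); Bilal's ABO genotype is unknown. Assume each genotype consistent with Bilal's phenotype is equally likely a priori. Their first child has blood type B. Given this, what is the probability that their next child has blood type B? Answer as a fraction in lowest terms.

Possible genotypes: Bilal ∈ {I^B I^B, I^B i}; Yara ∈ {i i}.
Weight each parental genotype pair by prior × P(type-B child):
  I^B I^B × i i: posterior weight 2/3; P(next child type B) = 1.
  I^B i × i i: posterior weight 1/3; P(next child type B) = 1/2.
Weighted sum = 5/6.

5/6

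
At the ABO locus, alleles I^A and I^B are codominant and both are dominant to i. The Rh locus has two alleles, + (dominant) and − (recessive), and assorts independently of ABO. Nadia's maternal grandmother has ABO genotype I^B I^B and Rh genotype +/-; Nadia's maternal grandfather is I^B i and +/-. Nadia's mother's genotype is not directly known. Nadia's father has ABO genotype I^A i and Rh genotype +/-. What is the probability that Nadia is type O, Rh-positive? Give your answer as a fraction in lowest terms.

3/32

Nadia's mother's ABO genotype from I^B I^B × I^B i: 1/2 I^B I^B, 1/2 I^B i.
Crossing each possibility with the father I^A i and summing P(type O): 1/2·0 + 1/2·1/4 = 1/8.
Similarly for Rh via the mother's Rh distribution: P(Rh+) = 3/4.
Independent loci: 1/8 × 3/4 = 3/32.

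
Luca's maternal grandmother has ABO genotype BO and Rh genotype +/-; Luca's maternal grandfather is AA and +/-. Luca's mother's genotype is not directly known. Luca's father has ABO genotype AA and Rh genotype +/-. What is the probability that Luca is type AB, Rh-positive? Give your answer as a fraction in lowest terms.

Luca's mother's ABO genotype from BO × AA: 1/2 AB, 1/2 AO.
Crossing each possibility with the father AA and summing P(type AB): 1/2·1/2 + 1/2·0 = 1/4.
Similarly for Rh via the mother's Rh distribution: P(Rh+) = 3/4.
Independent loci: 1/4 × 3/4 = 3/16.

3/16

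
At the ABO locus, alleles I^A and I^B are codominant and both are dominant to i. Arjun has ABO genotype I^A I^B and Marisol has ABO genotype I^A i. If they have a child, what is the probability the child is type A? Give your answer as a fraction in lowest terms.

1/2

ABO cross I^A I^B × I^A i → offspring phenotypes: 1/2 A, 1/4 B, 1/4 AB.
So P(type A) = 1/2.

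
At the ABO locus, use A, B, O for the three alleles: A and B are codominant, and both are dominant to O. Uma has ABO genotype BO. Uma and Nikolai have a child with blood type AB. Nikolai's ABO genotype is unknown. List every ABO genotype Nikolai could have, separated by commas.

For each candidate genotype of Nikolai, check whether crossing it with BO can produce every observed child phenotype.
  AA → possible child types {A, AB} ✓
  AB → possible child types {A, B, AB} ✓
  AO → possible child types {O, A, B, AB} ✓
  BB → possible child types {B} ✗
  BO → possible child types {O, B} ✗
  OO → possible child types {O, B} ✗

AA, AB, AO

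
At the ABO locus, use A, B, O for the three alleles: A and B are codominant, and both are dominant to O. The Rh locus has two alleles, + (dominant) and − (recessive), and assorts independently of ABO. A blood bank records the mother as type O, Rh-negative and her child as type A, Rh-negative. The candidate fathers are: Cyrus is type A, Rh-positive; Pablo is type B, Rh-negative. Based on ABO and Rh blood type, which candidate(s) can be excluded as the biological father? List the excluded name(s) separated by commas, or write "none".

A candidate is excluded only if no genotype consistent with his phenotype could produce a type A, Rh-negative child with a type O, Rh-negative mother.
Pablo (type B, Rh-): no genotype consistent with that phenotype can produce a type-A Rh- child with a type-O mother.

Pablo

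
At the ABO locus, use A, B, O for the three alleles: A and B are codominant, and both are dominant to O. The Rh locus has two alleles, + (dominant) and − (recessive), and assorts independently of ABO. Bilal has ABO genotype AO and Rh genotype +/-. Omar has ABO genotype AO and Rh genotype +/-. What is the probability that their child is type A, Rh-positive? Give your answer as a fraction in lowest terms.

ABO cross AO × AO → offspring phenotypes: 1/4 O, 3/4 A.
Rh cross +/- × +/- → 3/4 Rh+, 1/4 Rh-.
Independent loci: P(type A, Rh-positive) = 3/4 × 3/4 = 9/16.

9/16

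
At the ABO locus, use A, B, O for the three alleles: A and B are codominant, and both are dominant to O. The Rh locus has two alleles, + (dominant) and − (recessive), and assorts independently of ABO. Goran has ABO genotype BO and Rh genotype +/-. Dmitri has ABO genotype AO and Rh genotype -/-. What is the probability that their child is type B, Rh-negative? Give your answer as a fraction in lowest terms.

1/8

ABO cross BO × AO → offspring phenotypes: 1/4 O, 1/4 A, 1/4 B, 1/4 AB.
Rh cross +/- × -/- → 1/2 Rh+, 1/2 Rh-.
Independent loci: P(type B, Rh-negative) = 1/4 × 1/2 = 1/8.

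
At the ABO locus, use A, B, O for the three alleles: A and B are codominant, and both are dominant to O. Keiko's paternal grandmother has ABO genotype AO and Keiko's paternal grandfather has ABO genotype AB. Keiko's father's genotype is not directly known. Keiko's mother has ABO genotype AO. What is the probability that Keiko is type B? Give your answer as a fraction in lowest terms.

1/8

Keiko's father's ABO genotype from AO × AB: 1/4 AA, 1/4 AB, 1/4 AO, 1/4 BO.
Crossing each possibility with the mother AO and summing P(type B): 1/4·0 + 1/4·1/4 + 1/4·0 + 1/4·1/4 = 1/8.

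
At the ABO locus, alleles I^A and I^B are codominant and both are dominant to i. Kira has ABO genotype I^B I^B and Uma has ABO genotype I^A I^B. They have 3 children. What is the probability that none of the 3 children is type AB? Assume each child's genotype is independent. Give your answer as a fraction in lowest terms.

1/8

ABO cross I^B I^B × I^A I^B → 1/2 B, 1/2 AB.
So P(type AB) = 1/2 per child.
P(not type AB) = 1/2 for one child; (1/2)^3 = 1/8.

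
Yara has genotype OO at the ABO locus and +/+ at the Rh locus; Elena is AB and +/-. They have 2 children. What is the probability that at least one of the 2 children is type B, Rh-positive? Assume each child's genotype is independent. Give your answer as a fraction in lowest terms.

3/4

ABO cross OO × AB → 1/2 A, 1/2 B.
Rh cross +/+ × +/- → 1 Rh+; so P(type B, Rh-positive) = 1/2 × 1 = 1/2 per child.
P(none) = (1/2)^2 = 1/4; P(at least one) = 1 − 1/4 = 3/4.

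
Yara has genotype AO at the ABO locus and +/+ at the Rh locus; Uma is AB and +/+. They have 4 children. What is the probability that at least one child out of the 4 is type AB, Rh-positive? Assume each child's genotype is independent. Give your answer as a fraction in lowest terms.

175/256

ABO cross AO × AB → 1/2 A, 1/4 B, 1/4 AB.
Rh cross +/+ × +/+ → 1 Rh+; so P(type AB, Rh-positive) = 1/4 × 1 = 1/4 per child.
P(none) = (3/4)^4 = 81/256; P(at least one) = 1 − 81/256 = 175/256.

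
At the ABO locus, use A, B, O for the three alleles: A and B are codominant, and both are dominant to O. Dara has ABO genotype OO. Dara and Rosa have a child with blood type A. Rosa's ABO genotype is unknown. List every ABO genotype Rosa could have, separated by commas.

For each candidate genotype of Rosa, check whether crossing it with OO can produce every observed child phenotype.
  AA → possible child types {A} ✓
  AB → possible child types {A, B} ✓
  AO → possible child types {O, A} ✓
  BB → possible child types {B} ✗
  BO → possible child types {O, B} ✗
  OO → possible child types {O} ✗

AA, AB, AO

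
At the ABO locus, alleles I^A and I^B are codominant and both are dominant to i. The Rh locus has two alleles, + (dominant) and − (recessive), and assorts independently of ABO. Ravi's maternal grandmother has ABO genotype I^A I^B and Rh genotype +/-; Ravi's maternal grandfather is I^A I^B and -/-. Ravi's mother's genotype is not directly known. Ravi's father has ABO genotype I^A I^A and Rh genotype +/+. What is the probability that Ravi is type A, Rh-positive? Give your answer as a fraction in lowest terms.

Ravi's mother's ABO genotype from I^A I^B × I^A I^B: 1/4 I^A I^A, 1/2 I^A I^B, 1/4 I^B I^B.
Crossing each possibility with the father I^A I^A and summing P(type A): 1/4·1 + 1/2·1/2 + 1/4·0 = 1/2.
Similarly for Rh via the mother's Rh distribution: P(Rh+) = 1.
Independent loci: 1/2 × 1 = 1/2.

1/2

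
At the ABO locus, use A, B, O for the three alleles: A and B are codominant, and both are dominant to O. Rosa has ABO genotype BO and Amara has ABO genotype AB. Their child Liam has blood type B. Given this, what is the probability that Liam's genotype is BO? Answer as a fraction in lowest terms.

Cross BO × AB → 1/4 AB, 1/4 AO, 1/4 BB, 1/4 BO.
Type-B genotypes among offspring: BB (1/4), BO (1/4); total 1/2.
P(BO | type B) = (1/4) / (1/2) = 1/2.

1/2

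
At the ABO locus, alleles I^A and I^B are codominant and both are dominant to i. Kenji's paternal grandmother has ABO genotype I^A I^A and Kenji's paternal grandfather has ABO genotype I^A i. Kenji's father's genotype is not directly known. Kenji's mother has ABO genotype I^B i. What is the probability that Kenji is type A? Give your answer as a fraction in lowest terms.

Kenji's father's ABO genotype from I^A I^A × I^A i: 1/2 I^A I^A, 1/2 I^A i.
Crossing each possibility with the mother I^B i and summing P(type A): 1/2·1/2 + 1/2·1/4 = 3/8.

3/8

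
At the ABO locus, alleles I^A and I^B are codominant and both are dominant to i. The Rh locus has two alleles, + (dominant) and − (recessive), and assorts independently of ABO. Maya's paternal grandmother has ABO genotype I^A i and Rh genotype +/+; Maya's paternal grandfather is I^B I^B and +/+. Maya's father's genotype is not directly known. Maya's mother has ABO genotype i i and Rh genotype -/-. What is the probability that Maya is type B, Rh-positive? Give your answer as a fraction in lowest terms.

Maya's father's ABO genotype from I^A i × I^B I^B: 1/2 I^A I^B, 1/2 I^B i.
Crossing each possibility with the mother i i and summing P(type B): 1/2·1/2 + 1/2·1/2 = 1/2.
Similarly for Rh via the father's Rh distribution: P(Rh+) = 1.
Independent loci: 1/2 × 1 = 1/2.

1/2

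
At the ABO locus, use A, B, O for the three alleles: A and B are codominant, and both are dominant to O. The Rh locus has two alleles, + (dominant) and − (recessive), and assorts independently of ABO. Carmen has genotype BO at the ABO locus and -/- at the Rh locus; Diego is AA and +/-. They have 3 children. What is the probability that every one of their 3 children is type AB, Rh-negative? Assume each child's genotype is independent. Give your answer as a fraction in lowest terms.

ABO cross BO × AA → 1/2 A, 1/2 AB.
Rh cross -/- × +/- → 1/2 Rh+, 1/2 Rh-; so P(type AB, Rh-negative) = 1/2 × 1/2 = 1/4 per child.
All 3 independent: (1/4)^3 = 1/64.

1/64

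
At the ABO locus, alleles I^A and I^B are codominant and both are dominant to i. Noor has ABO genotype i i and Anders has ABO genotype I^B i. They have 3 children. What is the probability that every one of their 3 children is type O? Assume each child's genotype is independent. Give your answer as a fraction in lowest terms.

ABO cross i i × I^B i → 1/2 O, 1/2 B.
So P(type O) = 1/2 per child.
All 3 independent: (1/2)^3 = 1/8.

1/8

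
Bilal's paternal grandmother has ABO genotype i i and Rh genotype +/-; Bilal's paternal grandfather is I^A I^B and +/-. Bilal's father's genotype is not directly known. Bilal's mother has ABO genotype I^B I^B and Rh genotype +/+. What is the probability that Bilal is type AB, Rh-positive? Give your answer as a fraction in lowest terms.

1/4

Bilal's father's ABO genotype from i i × I^A I^B: 1/2 I^A i, 1/2 I^B i.
Crossing each possibility with the mother I^B I^B and summing P(type AB): 1/2·1/2 + 1/2·0 = 1/4.
Similarly for Rh via the father's Rh distribution: P(Rh+) = 1.
Independent loci: 1/4 × 1 = 1/4.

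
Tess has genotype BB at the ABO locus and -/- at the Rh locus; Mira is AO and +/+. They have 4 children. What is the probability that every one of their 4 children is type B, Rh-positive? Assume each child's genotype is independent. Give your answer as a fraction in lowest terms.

ABO cross BB × AO → 1/2 B, 1/2 AB.
Rh cross -/- × +/+ → 1 Rh+; so P(type B, Rh-positive) = 1/2 × 1 = 1/2 per child.
All 4 independent: (1/2)^4 = 1/16.

1/16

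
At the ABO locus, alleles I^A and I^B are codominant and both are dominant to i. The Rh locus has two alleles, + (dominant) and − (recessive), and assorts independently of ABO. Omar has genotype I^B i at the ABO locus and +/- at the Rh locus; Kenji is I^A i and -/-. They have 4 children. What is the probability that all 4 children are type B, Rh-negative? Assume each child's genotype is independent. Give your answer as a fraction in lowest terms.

1/4096

ABO cross I^B i × I^A i → 1/4 O, 1/4 A, 1/4 B, 1/4 AB.
Rh cross +/- × -/- → 1/2 Rh+, 1/2 Rh-; so P(type B, Rh-negative) = 1/4 × 1/2 = 1/8 per child.
All 4 independent: (1/8)^4 = 1/4096.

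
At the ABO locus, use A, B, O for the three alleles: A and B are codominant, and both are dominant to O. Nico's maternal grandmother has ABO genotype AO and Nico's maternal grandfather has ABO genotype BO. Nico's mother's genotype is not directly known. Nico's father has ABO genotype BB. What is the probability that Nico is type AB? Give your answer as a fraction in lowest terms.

Nico's mother's ABO genotype from AO × BO: 1/4 AB, 1/4 AO, 1/4 BO, 1/4 OO.
Crossing each possibility with the father BB and summing P(type AB): 1/4·1/2 + 1/4·1/2 + 1/4·0 + 1/4·0 = 1/4.

1/4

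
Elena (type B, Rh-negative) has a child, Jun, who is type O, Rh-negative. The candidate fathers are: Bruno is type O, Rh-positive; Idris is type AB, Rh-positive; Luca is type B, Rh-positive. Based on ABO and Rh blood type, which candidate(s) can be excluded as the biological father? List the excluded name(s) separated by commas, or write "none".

Idris

A candidate is excluded only if no genotype consistent with his phenotype could produce a type O, Rh-negative child with a type B, Rh-negative mother.
Idris (type AB, Rh+): no genotype consistent with that phenotype can produce a type-O Rh- child with a type-B mother.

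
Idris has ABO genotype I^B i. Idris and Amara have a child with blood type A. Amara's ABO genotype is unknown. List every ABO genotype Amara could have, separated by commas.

I^A I^A, I^A I^B, I^A i

For each candidate genotype of Amara, check whether crossing it with I^B i can produce every observed child phenotype.
  I^A I^A → possible child types {A, AB} ✓
  I^A I^B → possible child types {A, B, AB} ✓
  I^A i → possible child types {O, A, B, AB} ✓
  I^B I^B → possible child types {B} ✗
  I^B i → possible child types {O, B} ✗
  i i → possible child types {O, B} ✗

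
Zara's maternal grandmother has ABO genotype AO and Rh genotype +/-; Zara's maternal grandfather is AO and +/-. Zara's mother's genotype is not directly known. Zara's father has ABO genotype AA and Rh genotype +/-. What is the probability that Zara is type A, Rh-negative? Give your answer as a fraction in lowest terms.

Zara's mother's ABO genotype from AO × AO: 1/4 AA, 1/2 AO, 1/4 OO.
Crossing each possibility with the father AA and summing P(type A): 1/4·1 + 1/2·1 + 1/4·1 = 1.
Similarly for Rh via the mother's Rh distribution: P(Rh-) = 1/4.
Independent loci: 1 × 1/4 = 1/4.

1/4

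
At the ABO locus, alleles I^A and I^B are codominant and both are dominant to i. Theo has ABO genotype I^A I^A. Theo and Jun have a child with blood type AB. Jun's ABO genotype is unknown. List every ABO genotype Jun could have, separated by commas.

For each candidate genotype of Jun, check whether crossing it with I^A I^A can produce every observed child phenotype.
  I^A I^A → possible child types {A} ✗
  I^A I^B → possible child types {A, AB} ✓
  I^A i → possible child types {A} ✗
  I^B I^B → possible child types {AB} ✓
  I^B i → possible child types {A, AB} ✓
  i i → possible child types {A} ✗

I^A I^B, I^B I^B, I^B i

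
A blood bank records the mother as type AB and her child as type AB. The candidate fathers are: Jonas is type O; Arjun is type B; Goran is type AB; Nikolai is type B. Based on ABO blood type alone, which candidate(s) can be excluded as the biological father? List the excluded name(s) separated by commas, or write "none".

Jonas

A candidate is excluded only if no genotype consistent with his phenotype could produce a type AB child with a type AB mother.
Jonas (type O): no genotype consistent with that phenotype can produce a type-AB child with a type-AB mother.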